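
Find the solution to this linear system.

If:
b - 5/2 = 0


Then:
b = 5/2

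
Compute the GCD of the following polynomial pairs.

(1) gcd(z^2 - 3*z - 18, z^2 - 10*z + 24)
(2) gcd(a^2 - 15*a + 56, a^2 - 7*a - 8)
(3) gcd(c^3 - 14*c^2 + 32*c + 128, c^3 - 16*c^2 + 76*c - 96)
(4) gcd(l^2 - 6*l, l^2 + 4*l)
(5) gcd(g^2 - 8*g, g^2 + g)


(1) = z - 6
(2) = gcd((a - 8)*(a - 7), (a - 8)*(a + 1)) = a - 8
(3) = gcd((c - 8)^2*(c + 2), (c - 8)*(c - 6)*(c - 2)) = c - 8
(4) = gcd(l*(l - 6), l*(l + 4)) = l
(5) = gcd(g*(g - 8), g*(g + 1)) = g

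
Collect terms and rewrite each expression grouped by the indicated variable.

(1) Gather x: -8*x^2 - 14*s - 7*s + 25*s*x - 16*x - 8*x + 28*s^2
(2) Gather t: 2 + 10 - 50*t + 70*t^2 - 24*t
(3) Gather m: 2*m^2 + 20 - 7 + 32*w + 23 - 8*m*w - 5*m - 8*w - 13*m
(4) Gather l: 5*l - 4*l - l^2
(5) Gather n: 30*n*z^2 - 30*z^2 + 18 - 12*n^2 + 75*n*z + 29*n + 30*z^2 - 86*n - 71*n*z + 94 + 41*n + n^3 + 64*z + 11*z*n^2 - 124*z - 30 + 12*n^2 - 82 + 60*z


(1) = 28*s^2 - 21*s - 8*x^2 + x*(25*s - 24)
(2) = 70*t^2 - 74*t + 12
(3) = 2*m^2 + m*(-8*w - 18) + 24*w + 36
(4) = -l^2 + l
(5) = n^3 + 11*n^2*z + n*(30*z^2 + 4*z - 16)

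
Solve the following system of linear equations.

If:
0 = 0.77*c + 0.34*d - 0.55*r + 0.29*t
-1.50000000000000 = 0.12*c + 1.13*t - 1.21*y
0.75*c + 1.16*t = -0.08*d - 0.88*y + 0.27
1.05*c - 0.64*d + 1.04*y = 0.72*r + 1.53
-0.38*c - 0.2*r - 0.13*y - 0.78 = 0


Then:
c = -1.41
d = -0.31
r = -2.06
t = 0.19
y = 1.28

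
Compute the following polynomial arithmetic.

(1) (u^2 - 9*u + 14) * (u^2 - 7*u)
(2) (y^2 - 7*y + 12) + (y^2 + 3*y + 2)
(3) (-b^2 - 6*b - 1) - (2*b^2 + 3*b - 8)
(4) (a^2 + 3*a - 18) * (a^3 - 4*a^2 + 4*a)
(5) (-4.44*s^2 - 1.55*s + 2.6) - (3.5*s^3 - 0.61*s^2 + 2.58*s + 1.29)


(1) = u^4 - 16*u^3 + 77*u^2 - 98*u
(2) = 2*y^2 - 4*y + 14
(3) = -3*b^2 - 9*b + 7
(4) = a^5 - a^4 - 26*a^3 + 84*a^2 - 72*a
(5) = -3.5*s^3 - 3.83*s^2 - 4.13*s + 1.31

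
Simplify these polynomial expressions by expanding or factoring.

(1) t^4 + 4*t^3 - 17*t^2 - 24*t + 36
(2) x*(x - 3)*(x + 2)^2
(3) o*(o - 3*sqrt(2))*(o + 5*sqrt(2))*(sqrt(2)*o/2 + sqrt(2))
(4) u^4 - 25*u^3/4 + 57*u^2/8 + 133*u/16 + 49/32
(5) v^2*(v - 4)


(1) = (t - 3)*(t - 1)*(t + 2)*(t + 6)
(2) = x^4 + x^3 - 8*x^2 - 12*x
(3) = sqrt(2)*o^4/2 + sqrt(2)*o^3 + 2*o^3 - 15*sqrt(2)*o^2 + 4*o^2 - 30*sqrt(2)*o
(4) = (u - 7/2)^2*(u + 1/4)*(u + 1/2)
(5) = v^3 - 4*v^2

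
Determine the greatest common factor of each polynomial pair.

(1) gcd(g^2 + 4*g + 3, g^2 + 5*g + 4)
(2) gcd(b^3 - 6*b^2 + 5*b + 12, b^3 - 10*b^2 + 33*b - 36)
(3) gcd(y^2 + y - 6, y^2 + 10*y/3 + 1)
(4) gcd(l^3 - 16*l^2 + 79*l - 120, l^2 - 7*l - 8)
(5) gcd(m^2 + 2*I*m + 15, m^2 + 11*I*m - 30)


(1) = g + 1
(2) = b^2 - 7*b + 12
(3) = gcd((y - 2)*(y + 3), (y + 1/3)*(y + 3)) = y + 3
(4) = l - 8
(5) = gcd((m - 3*I)*(m + 5*I), (m + 5*I)*(m + 6*I)) = m + 5*I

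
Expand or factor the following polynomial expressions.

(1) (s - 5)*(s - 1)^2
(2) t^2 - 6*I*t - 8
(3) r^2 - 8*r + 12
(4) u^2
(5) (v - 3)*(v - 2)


(1) = s^3 - 7*s^2 + 11*s - 5
(2) = (t - 4*I)*(t - 2*I)
(3) = (r - 6)*(r - 2)
(4) = u^2
(5) = v^2 - 5*v + 6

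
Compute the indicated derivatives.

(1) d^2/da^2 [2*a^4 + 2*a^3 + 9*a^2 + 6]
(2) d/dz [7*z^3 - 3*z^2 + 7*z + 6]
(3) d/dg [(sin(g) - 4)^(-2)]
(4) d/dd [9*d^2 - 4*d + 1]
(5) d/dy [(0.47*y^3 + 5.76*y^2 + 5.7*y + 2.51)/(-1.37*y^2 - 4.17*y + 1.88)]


(1) = 24*a^2 + 12*a + 18
(2) = 21*z^2 - 6*z + 7
(3) = -2*cos(g)/(sin(g) - 4)^3
(4) = 18*d - 4
(5) = (-0.6439*y^4 - 3.9198*y^3 - 13.5594*y^2 + 28.535*y + 21.1827)/(1.8769*y^4 + 11.4258*y^3 + 12.2377*y^2 - 15.6792*y + 3.5344)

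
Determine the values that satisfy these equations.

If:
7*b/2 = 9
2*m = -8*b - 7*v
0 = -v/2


Then:
b = 18/7
m = -72/7
v = 0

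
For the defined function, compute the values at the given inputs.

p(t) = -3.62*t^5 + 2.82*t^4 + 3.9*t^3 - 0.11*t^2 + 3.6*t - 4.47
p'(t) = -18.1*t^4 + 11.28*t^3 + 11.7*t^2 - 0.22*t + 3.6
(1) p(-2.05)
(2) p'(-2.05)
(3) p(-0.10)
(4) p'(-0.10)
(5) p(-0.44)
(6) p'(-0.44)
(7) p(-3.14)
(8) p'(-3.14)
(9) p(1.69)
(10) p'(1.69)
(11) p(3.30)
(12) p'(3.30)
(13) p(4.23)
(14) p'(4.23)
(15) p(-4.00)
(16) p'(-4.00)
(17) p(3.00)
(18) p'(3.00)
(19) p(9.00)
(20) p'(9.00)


(1) = 134.96
(2) = -363.62
(3) = -4.83
(4) = 3.73
(5) = -6.24
(6) = 4.32
(7) = 1241.52
(8) = -1989.10
(9) = -6.78
(10) = -56.56
(11) = -935.91
(12) = -1610.86
(13) = -3695.61
(14) = -4729.06
(15) = 4158.57
(16) = -5163.84
(17) = -540.60
(18) = -1053.30
(19) = -192393.24
(20) = -109581.66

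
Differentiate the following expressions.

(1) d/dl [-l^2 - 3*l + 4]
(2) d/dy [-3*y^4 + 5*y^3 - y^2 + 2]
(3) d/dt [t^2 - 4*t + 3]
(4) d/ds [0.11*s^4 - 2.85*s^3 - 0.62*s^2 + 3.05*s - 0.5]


(1) = -2*l - 3
(2) = y*(-12*y^2 + 15*y - 2)
(3) = 2*t - 4
(4) = 0.44*s^3 - 8.55*s^2 - 1.24*s + 3.05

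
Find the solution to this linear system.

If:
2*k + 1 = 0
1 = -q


Then:
k = -1/2
q = -1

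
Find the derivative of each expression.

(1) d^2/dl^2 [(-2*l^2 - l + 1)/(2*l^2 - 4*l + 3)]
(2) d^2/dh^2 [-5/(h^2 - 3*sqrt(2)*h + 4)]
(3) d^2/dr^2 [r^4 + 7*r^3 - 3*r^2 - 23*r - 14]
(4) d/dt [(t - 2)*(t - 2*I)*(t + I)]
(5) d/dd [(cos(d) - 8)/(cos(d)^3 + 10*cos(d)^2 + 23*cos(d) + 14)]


(1) = 4*(-10*l^3 + 24*l^2 - 3*l - 10)/(8*l^6 - 48*l^5 + 132*l^4 - 208*l^3 + 198*l^2 - 108*l + 27)
(2) = 10*(h^2 - 3*sqrt(2)*h - (2*h - 3*sqrt(2))^2 + 4)/(h^2 - 3*sqrt(2)*h + 4)^3
(3) = 12*r^2 + 42*r - 6
(4) = 3*t^2 - 2*t*(2 + I) + 2 + 2*I
(5) = (-317*cos(d)/2 - 7*cos(2*d) + cos(3*d)/2 - 205)*sin(d)/(cos(d)^3 + 10*cos(d)^2 + 23*cos(d) + 14)^2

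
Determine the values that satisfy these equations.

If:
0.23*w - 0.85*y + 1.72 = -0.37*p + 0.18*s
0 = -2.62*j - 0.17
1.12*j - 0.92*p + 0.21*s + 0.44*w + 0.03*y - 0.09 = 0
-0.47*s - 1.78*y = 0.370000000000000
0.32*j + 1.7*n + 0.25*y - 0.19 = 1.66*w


Then:
j = -0.06
n = 0.995292125306205*y - 4.02656748710404
p = -0.27236202036734*y - 2.38938793868143
s = -3.78723404255319*y - 0.787234042553192
w = 1.16987747772322*y - 4.25055908846716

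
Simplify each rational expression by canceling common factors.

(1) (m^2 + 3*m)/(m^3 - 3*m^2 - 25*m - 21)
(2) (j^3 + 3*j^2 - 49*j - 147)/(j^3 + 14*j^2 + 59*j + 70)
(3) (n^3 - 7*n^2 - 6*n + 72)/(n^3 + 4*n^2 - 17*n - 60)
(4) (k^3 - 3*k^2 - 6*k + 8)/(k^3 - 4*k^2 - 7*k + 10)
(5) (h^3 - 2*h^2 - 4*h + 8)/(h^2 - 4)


(1) = m/(m^2 - 6*m - 7)
(2) = (j^2 - 4*j - 21)/(j^2 + 7*j + 10)
(3) = (n - 6)/(n + 5)
(4) = (k - 4)/(k - 5)
(5) = h - 2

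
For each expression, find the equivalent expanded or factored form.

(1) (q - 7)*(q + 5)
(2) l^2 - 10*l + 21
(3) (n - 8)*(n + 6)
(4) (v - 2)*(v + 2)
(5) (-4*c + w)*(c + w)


(1) = q^2 - 2*q - 35
(2) = (l - 7)*(l - 3)
(3) = n^2 - 2*n - 48
(4) = v^2 - 4
(5) = -4*c^2 - 3*c*w + w^2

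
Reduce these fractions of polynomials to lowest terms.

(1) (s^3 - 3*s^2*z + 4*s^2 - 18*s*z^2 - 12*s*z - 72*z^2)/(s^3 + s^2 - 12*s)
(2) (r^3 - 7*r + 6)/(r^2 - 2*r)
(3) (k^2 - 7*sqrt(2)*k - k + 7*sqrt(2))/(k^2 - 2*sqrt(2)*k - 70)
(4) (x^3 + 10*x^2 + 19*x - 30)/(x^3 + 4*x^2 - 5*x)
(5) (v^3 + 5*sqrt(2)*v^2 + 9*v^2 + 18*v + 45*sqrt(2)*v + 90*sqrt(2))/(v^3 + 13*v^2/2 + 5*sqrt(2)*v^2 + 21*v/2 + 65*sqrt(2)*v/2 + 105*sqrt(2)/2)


(1) = (s^2 - 3*s*z - 18*z^2)/(s^2 - 3*s)
(2) = (r^2 + 2*r - 3)/r
(3) = (k - 1)/(k + 5*sqrt(2))
(4) = (x + 6)/x
(5) = (2*v + 12)/(2*v + 7)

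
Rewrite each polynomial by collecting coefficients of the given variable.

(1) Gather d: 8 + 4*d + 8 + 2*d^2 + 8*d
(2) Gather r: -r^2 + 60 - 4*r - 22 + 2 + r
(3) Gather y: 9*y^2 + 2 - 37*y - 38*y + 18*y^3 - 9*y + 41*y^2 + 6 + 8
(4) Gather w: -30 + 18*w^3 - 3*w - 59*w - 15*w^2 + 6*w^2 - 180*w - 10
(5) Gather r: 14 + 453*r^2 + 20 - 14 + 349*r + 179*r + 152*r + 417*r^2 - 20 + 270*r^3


(1) = 2*d^2 + 12*d + 16
(2) = -r^2 - 3*r + 40
(3) = 18*y^3 + 50*y^2 - 84*y + 16
(4) = 18*w^3 - 9*w^2 - 242*w - 40
(5) = 270*r^3 + 870*r^2 + 680*r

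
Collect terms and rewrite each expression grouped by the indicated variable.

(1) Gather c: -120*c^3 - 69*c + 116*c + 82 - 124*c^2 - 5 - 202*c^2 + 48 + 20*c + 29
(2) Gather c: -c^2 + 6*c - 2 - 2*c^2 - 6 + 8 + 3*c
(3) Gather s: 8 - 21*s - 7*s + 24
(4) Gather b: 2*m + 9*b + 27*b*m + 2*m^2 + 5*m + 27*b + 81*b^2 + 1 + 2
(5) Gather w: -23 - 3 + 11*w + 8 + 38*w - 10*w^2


(1) = -120*c^3 - 326*c^2 + 67*c + 154
(2) = -3*c^2 + 9*c
(3) = 32 - 28*s
(4) = 81*b^2 + b*(27*m + 36) + 2*m^2 + 7*m + 3
(5) = -10*w^2 + 49*w - 18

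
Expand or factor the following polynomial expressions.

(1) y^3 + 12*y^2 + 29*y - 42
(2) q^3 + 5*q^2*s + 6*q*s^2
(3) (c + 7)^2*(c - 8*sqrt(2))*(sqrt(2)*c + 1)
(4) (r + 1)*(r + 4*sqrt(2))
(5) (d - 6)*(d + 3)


(1) = (y - 1)*(y + 6)*(y + 7)
(2) = q*(q + 2*s)*(q + 3*s)
(3) = sqrt(2)*c^4 - 15*c^3 + 14*sqrt(2)*c^3 - 210*c^2 + 41*sqrt(2)*c^2 - 735*c - 112*sqrt(2)*c - 392*sqrt(2)
(4) = r^2 + r + 4*sqrt(2)*r + 4*sqrt(2)
(5) = d^2 - 3*d - 18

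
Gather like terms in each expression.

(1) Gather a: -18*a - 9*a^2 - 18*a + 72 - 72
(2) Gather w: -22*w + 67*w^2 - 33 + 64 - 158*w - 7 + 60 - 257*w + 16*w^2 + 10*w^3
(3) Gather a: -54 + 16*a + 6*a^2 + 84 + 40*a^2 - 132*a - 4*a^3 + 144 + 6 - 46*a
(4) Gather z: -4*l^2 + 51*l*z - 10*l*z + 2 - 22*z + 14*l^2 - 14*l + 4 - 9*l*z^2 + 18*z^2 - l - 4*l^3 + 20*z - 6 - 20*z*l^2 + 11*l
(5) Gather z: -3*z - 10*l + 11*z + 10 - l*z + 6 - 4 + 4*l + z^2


(1) = -9*a^2 - 36*a
(2) = 10*w^3 + 83*w^2 - 437*w + 84
(3) = -4*a^3 + 46*a^2 - 162*a + 180
(4) = -4*l^3 + 10*l^2 - 4*l + z^2*(18 - 9*l) + z*(-20*l^2 + 41*l - 2)
(5) = -6*l + z^2 + z*(8 - l) + 12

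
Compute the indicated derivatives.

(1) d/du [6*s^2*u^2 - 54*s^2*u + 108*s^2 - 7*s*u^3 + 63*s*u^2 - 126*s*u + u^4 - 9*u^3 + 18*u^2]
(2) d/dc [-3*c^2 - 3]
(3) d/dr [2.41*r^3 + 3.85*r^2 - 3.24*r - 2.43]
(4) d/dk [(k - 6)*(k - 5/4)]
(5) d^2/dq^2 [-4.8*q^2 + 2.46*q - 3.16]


(1) = 12*s^2*u - 54*s^2 - 21*s*u^2 + 126*s*u - 126*s + 4*u^3 - 27*u^2 + 36*u
(2) = -6*c
(3) = 7.23*r^2 + 7.7*r - 3.24
(4) = 2*k - 29/4
(5) = -9.60000000000000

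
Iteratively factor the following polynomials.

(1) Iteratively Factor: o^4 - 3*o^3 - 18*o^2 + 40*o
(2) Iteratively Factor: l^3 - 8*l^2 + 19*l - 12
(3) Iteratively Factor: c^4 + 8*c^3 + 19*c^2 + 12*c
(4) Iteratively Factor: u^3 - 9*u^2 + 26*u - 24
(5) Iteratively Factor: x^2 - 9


(1) = (o - 5)*(o^3 + 2*o^2 - 8*o) = (o - 5)*(o - 2)*(o^2 + 4*o) = o*(o - 5)*(o - 2)*(o + 4)
(2) = (l - 4)*(l^2 - 4*l + 3) = (l - 4)*(l - 3)*(l - 1)
(3) = (c + 1)*(c^3 + 7*c^2 + 12*c) = (c + 1)*(c + 3)*(c^2 + 4*c) = c*(c + 1)*(c + 3)*(c + 4)
(4) = (u - 3)*(u^2 - 6*u + 8) = (u - 4)*(u - 3)*(u - 2)
(5) = (x - 3)*(x + 3)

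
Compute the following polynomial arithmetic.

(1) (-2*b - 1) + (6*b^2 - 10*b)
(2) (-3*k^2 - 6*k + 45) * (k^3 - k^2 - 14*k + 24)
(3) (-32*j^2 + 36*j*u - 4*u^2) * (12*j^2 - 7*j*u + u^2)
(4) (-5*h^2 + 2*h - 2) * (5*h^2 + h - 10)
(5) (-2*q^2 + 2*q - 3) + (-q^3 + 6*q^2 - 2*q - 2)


(1) = 6*b^2 - 12*b - 1
(2) = -3*k^5 - 3*k^4 + 93*k^3 - 33*k^2 - 774*k + 1080
(3) = -384*j^4 + 656*j^3*u - 332*j^2*u^2 + 64*j*u^3 - 4*u^4
(4) = -25*h^4 + 5*h^3 + 42*h^2 - 22*h + 20
(5) = -q^3 + 4*q^2 - 5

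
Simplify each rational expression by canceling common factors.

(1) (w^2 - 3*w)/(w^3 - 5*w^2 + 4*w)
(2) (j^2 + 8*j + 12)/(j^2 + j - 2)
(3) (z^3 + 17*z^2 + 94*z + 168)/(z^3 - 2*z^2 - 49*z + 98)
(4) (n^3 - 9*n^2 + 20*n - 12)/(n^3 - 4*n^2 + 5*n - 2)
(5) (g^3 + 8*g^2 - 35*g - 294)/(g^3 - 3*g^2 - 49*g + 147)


(1) = (w - 3)/(w^2 - 5*w + 4)
(2) = (j + 6)/(j - 1)
(3) = (z^2 + 10*z + 24)/(z^2 - 9*z + 14)
(4) = (n - 6)/(n - 1)
(5) = (g^2 + g - 42)/(g^2 - 10*g + 21)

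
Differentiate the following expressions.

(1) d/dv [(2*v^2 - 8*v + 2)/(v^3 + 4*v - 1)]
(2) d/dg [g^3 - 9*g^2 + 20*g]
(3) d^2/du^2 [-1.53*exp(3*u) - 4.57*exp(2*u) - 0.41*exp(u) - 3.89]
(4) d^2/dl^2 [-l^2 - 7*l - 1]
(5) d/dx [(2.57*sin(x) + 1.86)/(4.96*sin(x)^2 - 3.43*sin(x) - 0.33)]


(1) = 2*v*(-v^3 + 8*v^2 + v - 2)/(v^6 + 8*v^4 - 2*v^3 + 16*v^2 - 8*v + 1)
(2) = 3*g^2 - 18*g + 20
(3) = (-13.77*exp(2*u) - 18.28*exp(u) - 0.41)*exp(u)
(4) = -2
(5) = (-12.7472*sin(x)^2 - 18.4512*sin(x) + 5.5317)*cos(x)/(24.6016*sin(x)^4 - 34.0256*sin(x)^3 + 8.4913*sin(x)^2 + 2.2638*sin(x) + 0.1089)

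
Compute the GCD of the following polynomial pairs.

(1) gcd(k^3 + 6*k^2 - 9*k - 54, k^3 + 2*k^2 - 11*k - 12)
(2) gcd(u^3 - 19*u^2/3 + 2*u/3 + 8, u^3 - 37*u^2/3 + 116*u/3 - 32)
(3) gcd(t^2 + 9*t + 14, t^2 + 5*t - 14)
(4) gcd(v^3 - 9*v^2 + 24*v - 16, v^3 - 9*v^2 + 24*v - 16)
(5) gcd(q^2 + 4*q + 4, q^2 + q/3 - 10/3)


(1) = gcd((k - 3)*(k + 3)*(k + 6), (k - 3)*(k + 1)*(k + 4)) = k - 3
(2) = gcd((u - 6)*(u - 4/3)*(u + 1), (u - 8)*(u - 3)*(u - 4/3)) = u - 4/3
(3) = t + 7
(4) = v^3 - 9*v^2 + 24*v - 16
(5) = q + 2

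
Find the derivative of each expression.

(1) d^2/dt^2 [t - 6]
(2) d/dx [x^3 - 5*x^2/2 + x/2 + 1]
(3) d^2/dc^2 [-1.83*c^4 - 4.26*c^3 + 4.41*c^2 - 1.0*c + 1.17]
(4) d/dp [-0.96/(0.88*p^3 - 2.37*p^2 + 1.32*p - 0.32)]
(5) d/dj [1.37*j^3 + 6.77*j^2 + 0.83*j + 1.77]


(1) = 0
(2) = 3*x^2 - 5*x + 1/2
(3) = -21.96*c^2 - 25.56*c + 8.82
(4) = (2.5344*p^2 - 4.5504*p + 1.2672)/(0.88*p^3 - 2.37*p^2 + 1.32*p - 0.32)^2
(5) = 4.11*j^2 + 13.54*j + 0.83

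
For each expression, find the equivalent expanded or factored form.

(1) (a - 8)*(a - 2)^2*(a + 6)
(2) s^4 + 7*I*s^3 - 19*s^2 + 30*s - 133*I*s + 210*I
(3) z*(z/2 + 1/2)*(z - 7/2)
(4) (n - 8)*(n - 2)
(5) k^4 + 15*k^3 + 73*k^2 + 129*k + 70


(1) = a^4 - 6*a^3 - 36*a^2 + 184*a - 192
(2) = (s - 3)*(s - 2)*(s + 5)*(s + 7*I)
(3) = z^3/2 - 5*z^2/4 - 7*z/4
(4) = n^2 - 10*n + 16
(5) = (k + 1)*(k + 2)*(k + 5)*(k + 7)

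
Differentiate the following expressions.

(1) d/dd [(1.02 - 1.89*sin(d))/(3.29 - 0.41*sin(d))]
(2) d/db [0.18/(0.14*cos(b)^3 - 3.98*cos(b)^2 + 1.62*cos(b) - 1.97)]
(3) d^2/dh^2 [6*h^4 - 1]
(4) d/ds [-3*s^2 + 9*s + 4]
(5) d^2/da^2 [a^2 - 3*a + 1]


(1) = -5.7999*cos(d)/(0.41*sin(d) - 3.29)^2
(2) = (0.0756*cos(b)^2 - 1.4328*cos(b) + 0.2916)*sin(b)/(0.14*cos(b)^3 - 3.98*cos(b)^2 + 1.62*cos(b) - 1.97)^2
(3) = 72*h^2
(4) = 9 - 6*s
(5) = 2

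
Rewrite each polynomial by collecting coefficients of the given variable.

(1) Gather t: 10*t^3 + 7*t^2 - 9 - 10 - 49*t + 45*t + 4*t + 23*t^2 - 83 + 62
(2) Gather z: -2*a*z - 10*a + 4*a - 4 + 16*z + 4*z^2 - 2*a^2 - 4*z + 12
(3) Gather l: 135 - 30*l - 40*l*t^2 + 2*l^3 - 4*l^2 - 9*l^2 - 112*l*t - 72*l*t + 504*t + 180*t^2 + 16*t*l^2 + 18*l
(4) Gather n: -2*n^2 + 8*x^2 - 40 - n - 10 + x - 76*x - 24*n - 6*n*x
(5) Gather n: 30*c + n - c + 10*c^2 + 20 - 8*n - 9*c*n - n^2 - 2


(1) = 10*t^3 + 30*t^2 - 40
(2) = -2*a^2 - 6*a + 4*z^2 + z*(12 - 2*a) + 8
(3) = 2*l^3 + l^2*(16*t - 13) + l*(-40*t^2 - 184*t - 12) + 180*t^2 + 504*t + 135
(4) = -2*n^2 + n*(-6*x - 25) + 8*x^2 - 75*x - 50
(5) = 10*c^2 + 29*c - n^2 + n*(-9*c - 7) + 18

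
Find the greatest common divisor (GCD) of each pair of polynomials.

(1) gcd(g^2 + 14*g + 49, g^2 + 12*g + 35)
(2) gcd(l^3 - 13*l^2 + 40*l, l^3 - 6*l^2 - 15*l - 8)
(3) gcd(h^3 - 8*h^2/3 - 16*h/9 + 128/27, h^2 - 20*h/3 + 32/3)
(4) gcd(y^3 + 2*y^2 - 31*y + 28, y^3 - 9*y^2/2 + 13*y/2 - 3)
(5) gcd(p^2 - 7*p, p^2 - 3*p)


(1) = g + 7
(2) = l - 8
(3) = h - 8/3
(4) = y - 1
(5) = p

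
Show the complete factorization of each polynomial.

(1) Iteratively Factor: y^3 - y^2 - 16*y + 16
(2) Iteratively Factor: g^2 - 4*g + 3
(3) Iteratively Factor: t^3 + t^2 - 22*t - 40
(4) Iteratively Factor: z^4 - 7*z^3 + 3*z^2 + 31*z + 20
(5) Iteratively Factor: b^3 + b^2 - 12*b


(1) = (y - 4)*(y^2 + 3*y - 4) = (y - 4)*(y + 4)*(y - 1)
(2) = (g - 3)*(g - 1)
(3) = (t - 5)*(t^2 + 6*t + 8) = (t - 5)*(t + 2)*(t + 4)
(4) = (z - 4)*(z^3 - 3*z^2 - 9*z - 5) = (z - 5)*(z - 4)*(z^2 + 2*z + 1) = (z - 5)*(z - 4)*(z + 1)*(z + 1)
(5) = (b - 3)*(b^2 + 4*b) = b*(b - 3)*(b + 4)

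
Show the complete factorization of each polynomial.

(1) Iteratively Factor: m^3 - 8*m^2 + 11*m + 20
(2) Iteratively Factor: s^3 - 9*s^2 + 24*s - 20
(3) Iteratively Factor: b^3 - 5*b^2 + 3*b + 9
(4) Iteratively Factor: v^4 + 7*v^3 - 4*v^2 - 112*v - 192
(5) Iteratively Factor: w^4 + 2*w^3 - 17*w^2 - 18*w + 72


(1) = (m - 5)*(m^2 - 3*m - 4) = (m - 5)*(m + 1)*(m - 4)
(2) = (s - 2)*(s^2 - 7*s + 10) = (s - 2)^2*(s - 5)
(3) = (b - 3)*(b^2 - 2*b - 3) = (b - 3)*(b + 1)*(b - 3)
(4) = (v + 3)*(v^3 + 4*v^2 - 16*v - 64) = (v - 4)*(v + 3)*(v^2 + 8*v + 16) = (v - 4)*(v + 3)*(v + 4)*(v + 4)
(5) = (w + 4)*(w^3 - 2*w^2 - 9*w + 18) = (w + 3)*(w + 4)*(w^2 - 5*w + 6) = (w - 2)*(w + 3)*(w + 4)*(w - 3)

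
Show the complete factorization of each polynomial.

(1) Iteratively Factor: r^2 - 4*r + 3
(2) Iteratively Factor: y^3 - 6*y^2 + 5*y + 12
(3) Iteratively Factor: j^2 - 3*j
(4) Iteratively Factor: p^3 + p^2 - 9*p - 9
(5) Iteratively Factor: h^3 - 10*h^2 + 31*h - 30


(1) = (r - 3)*(r - 1)
(2) = (y - 4)*(y^2 - 2*y - 3) = (y - 4)*(y + 1)*(y - 3)
(3) = (j - 3)*(j)
(4) = (p + 3)*(p^2 - 2*p - 3) = (p + 1)*(p + 3)*(p - 3)
(5) = (h - 5)*(h^2 - 5*h + 6) = (h - 5)*(h - 2)*(h - 3)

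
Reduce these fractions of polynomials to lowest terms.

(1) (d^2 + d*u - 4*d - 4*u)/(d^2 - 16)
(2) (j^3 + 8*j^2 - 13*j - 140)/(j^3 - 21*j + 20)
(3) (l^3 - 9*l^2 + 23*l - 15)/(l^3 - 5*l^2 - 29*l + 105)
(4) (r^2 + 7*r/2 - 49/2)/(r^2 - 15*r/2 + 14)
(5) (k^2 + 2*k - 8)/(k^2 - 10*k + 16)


(1) = (d + u)/(d + 4)
(2) = (j + 7)/(j - 1)
(3) = (l^2 - 6*l + 5)/(l^2 - 2*l - 35)
(4) = (r + 7)/(r - 4)
(5) = (k + 4)/(k - 8)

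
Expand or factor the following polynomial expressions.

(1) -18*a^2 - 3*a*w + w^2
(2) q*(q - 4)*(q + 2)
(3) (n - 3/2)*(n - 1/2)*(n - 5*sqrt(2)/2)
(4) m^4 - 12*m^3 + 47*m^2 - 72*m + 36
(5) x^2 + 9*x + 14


(1) = (-6*a + w)*(3*a + w)
(2) = q^3 - 2*q^2 - 8*q
(3) = n^3 - 5*sqrt(2)*n^2/2 - 2*n^2 + 3*n/4 + 5*sqrt(2)*n - 15*sqrt(2)/8
(4) = (m - 6)*(m - 3)*(m - 2)*(m - 1)
(5) = (x + 2)*(x + 7)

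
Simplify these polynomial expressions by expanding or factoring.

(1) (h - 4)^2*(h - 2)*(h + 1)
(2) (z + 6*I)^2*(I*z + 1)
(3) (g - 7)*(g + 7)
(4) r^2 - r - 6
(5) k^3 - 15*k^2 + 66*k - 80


(1) = h^4 - 9*h^3 + 22*h^2 - 32
(2) = I*z^3 - 11*z^2 - 24*I*z - 36
(3) = g^2 - 49
(4) = (r - 3)*(r + 2)
(5) = (k - 8)*(k - 5)*(k - 2)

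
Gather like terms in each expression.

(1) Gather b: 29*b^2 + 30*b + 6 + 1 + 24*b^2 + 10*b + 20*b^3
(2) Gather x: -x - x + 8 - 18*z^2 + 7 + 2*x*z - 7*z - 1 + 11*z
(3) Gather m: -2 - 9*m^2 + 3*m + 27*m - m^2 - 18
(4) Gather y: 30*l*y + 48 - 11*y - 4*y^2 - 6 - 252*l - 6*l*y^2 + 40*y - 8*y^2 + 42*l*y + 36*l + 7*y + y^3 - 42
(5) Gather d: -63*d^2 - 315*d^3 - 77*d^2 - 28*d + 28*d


(1) = 20*b^3 + 53*b^2 + 40*b + 7
(2) = x*(2*z - 2) - 18*z^2 + 4*z + 14
(3) = -10*m^2 + 30*m - 20
(4) = -216*l + y^3 + y^2*(-6*l - 12) + y*(72*l + 36)
(5) = -315*d^3 - 140*d^2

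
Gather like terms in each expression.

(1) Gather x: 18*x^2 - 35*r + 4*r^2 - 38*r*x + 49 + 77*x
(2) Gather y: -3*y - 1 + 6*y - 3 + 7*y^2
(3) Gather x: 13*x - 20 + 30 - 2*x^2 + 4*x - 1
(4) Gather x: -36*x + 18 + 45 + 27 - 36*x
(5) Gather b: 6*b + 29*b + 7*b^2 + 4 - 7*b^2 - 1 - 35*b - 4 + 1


(1) = 4*r^2 - 35*r + 18*x^2 + x*(77 - 38*r) + 49
(2) = 7*y^2 + 3*y - 4
(3) = -2*x^2 + 17*x + 9
(4) = 90 - 72*x
(5) = 0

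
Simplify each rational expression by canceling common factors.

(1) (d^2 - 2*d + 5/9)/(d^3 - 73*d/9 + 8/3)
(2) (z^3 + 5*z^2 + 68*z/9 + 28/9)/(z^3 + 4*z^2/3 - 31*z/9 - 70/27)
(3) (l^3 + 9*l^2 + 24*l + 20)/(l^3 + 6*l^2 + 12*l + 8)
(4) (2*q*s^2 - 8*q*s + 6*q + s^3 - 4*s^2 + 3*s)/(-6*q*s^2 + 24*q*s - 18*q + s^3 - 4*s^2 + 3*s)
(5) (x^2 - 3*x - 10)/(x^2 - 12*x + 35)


(1) = (3*d - 5)/(3*d^2 + d - 24)
(2) = (3*z + 6)/(3*z - 5)
(3) = (l + 5)/(l + 2)
(4) = (-2*q - s)/(6*q - s)
(5) = (x + 2)/(x - 7)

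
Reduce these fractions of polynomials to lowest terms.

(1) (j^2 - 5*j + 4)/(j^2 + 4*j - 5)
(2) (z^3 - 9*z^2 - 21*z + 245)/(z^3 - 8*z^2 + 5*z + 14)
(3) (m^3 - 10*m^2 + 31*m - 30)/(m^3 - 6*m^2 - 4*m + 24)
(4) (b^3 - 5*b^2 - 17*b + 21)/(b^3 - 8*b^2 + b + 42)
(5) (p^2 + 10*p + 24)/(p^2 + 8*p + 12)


(1) = (j - 4)/(j + 5)
(2) = (z^2 - 2*z - 35)/(z^2 - z - 2)
(3) = (m^2 - 8*m + 15)/(m^2 - 4*m - 12)
(4) = (b^2 + 2*b - 3)/(b^2 - b - 6)
(5) = (p + 4)/(p + 2)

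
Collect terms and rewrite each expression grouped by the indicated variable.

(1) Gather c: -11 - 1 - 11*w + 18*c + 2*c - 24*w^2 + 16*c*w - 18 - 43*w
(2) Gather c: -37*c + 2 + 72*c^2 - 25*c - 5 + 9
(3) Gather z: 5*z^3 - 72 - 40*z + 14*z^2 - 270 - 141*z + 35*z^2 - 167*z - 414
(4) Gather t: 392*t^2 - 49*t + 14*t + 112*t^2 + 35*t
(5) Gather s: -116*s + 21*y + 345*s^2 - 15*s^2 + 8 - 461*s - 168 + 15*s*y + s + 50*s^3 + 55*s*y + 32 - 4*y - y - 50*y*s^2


(1) = c*(16*w + 20) - 24*w^2 - 54*w - 30
(2) = 72*c^2 - 62*c + 6
(3) = 5*z^3 + 49*z^2 - 348*z - 756
(4) = 504*t^2
(5) = 50*s^3 + s^2*(330 - 50*y) + s*(70*y - 576) + 16*y - 128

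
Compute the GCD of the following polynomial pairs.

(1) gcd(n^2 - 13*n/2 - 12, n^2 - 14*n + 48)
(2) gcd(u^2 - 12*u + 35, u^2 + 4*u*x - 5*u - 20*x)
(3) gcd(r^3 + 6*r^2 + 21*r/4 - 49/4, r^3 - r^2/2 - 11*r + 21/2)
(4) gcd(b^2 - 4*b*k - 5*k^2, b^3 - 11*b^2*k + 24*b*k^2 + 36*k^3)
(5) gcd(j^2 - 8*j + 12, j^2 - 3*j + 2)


(1) = n - 8
(2) = gcd((u - 7)*(u - 5), (u - 5)*(u + 4*x)) = u - 5
(3) = r^2 + 5*r/2 - 7/2
(4) = b + k
(5) = gcd((j - 6)*(j - 2), (j - 2)*(j - 1)) = j - 2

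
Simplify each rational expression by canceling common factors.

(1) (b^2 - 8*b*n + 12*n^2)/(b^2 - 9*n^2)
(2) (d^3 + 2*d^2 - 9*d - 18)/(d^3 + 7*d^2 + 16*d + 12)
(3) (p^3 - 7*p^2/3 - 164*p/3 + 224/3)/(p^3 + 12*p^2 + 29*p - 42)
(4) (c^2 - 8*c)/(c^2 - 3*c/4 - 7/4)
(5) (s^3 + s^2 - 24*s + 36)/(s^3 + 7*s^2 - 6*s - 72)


(1) = (b^2 - 8*b*n + 12*n^2)/(b^2 - 9*n^2)
(2) = (d - 3)/(d + 2)
(3) = (3*p^2 - 28*p + 32)/(3*p^2 + 15*p - 18)
(4) = (4*c^2 - 32*c)/(4*c^2 - 3*c - 7)
(5) = (s - 2)/(s + 4)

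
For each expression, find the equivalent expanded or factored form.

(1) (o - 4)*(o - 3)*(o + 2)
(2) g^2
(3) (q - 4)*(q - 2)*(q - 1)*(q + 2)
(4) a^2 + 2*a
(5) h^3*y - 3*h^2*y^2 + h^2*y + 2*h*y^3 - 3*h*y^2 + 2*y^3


(1) = o^3 - 5*o^2 - 2*o + 24
(2) = g^2
(3) = q^4 - 5*q^3 + 20*q - 16
(4) = a*(a + 2)
(5) = (h - 2*y)*(h - y)*(h*y + y)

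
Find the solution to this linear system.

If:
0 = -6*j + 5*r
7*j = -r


Then:
j = 0
r = 0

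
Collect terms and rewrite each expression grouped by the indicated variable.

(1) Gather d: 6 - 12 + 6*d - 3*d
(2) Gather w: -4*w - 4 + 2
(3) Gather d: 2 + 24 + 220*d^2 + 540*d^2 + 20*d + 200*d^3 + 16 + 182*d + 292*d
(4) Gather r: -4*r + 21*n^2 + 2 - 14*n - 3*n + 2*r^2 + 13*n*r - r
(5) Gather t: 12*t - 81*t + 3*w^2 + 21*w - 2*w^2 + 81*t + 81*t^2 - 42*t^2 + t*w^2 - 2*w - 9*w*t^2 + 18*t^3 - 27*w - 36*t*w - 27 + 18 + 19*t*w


(1) = 3*d - 6
(2) = -4*w - 2
(3) = 200*d^3 + 760*d^2 + 494*d + 42
(4) = 21*n^2 - 17*n + 2*r^2 + r*(13*n - 5) + 2
(5) = 18*t^3 + t^2*(39 - 9*w) + t*(w^2 - 17*w + 12) + w^2 - 8*w - 9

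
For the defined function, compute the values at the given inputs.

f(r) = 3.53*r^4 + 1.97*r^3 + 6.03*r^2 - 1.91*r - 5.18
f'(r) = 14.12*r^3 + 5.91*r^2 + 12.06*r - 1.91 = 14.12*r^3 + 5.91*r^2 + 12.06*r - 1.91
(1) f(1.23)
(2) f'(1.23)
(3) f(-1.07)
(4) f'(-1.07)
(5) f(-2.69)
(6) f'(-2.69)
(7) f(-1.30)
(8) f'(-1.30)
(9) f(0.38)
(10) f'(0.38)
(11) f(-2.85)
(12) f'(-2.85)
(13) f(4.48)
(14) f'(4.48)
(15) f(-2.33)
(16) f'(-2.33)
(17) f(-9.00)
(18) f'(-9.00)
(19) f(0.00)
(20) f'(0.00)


(1) = 13.34
(2) = 48.14
(3) = 5.98
(4) = -25.35
(5) = 190.08
(6) = -266.43
(7) = 13.25
(8) = -38.62
(9) = -4.85
(10) = 4.30
(11) = 236.53
(12) = -315.14
(13) = 1706.38
(14) = 1440.34
(15) = 111.13
(16) = -176.53
(17) = 22224.64
(18) = -9925.22
(19) = -5.18
(20) = -1.91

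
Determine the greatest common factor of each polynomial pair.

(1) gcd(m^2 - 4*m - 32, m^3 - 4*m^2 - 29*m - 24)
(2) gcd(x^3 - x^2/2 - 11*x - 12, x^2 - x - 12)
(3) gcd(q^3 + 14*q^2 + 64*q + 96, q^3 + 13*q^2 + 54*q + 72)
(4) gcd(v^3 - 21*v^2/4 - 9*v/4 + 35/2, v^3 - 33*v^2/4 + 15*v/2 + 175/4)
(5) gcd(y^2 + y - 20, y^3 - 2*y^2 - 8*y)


(1) = gcd((m - 8)*(m + 4), (m - 8)*(m + 1)*(m + 3)) = m - 8
(2) = gcd((x - 4)*(x + 3/2)*(x + 2), (x - 4)*(x + 3)) = x - 4
(3) = gcd((q + 4)^2*(q + 6), (q + 3)*(q + 4)*(q + 6)) = q^2 + 10*q + 24
(4) = v^2 - 13*v/4 - 35/4
(5) = y - 4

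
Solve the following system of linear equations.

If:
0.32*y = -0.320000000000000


Then:
y = -1.00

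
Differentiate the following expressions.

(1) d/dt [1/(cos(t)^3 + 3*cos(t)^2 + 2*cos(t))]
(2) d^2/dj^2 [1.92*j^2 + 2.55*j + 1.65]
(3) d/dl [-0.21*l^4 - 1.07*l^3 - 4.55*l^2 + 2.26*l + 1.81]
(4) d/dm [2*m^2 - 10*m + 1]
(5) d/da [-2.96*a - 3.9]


(1) = (3*sin(t) + 2*sin(t)/cos(t)^2 + 6*tan(t))/((cos(t) + 1)^2*(cos(t) + 2)^2)
(2) = 3.84000000000000
(3) = -0.84*l^3 - 3.21*l^2 - 9.1*l + 2.26
(4) = 4*m - 10
(5) = -2.96000000000000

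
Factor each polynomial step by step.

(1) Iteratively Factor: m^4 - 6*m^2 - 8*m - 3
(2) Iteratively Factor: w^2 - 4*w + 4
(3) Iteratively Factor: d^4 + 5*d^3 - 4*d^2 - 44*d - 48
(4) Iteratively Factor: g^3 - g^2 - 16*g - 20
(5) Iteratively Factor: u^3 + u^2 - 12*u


(1) = (m + 1)*(m^3 - m^2 - 5*m - 3) = (m - 3)*(m + 1)*(m^2 + 2*m + 1) = (m - 3)*(m + 1)^2*(m + 1)
(2) = (w - 2)*(w - 2)
(3) = (d + 2)*(d^3 + 3*d^2 - 10*d - 24) = (d + 2)^2*(d^2 + d - 12) = (d - 3)*(d + 2)^2*(d + 4)
(4) = (g + 2)*(g^2 - 3*g - 10) = (g + 2)^2*(g - 5)
(5) = (u - 3)*(u^2 + 4*u) = u*(u - 3)*(u + 4)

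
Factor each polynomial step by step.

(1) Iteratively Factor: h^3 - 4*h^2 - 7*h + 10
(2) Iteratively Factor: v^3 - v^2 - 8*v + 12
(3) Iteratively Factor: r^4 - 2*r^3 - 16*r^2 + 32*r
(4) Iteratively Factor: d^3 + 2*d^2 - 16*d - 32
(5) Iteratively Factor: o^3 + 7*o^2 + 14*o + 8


(1) = (h + 2)*(h^2 - 6*h + 5) = (h - 5)*(h + 2)*(h - 1)
(2) = (v + 3)*(v^2 - 4*v + 4) = (v - 2)*(v + 3)*(v - 2)
(3) = (r - 4)*(r^3 + 2*r^2 - 8*r) = (r - 4)*(r + 4)*(r^2 - 2*r) = r*(r - 4)*(r + 4)*(r - 2)
(4) = (d + 4)*(d^2 - 2*d - 8) = (d - 4)*(d + 4)*(d + 2)
(5) = (o + 1)*(o^2 + 6*o + 8) = (o + 1)*(o + 2)*(o + 4)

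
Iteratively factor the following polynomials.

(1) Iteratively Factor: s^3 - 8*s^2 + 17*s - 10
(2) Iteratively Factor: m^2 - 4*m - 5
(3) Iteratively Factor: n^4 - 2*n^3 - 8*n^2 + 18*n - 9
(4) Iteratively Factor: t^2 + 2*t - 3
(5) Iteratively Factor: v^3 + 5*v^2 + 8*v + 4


(1) = (s - 5)*(s^2 - 3*s + 2) = (s - 5)*(s - 1)*(s - 2)
(2) = (m - 5)*(m + 1)
(3) = (n + 3)*(n^3 - 5*n^2 + 7*n - 3) = (n - 1)*(n + 3)*(n^2 - 4*n + 3) = (n - 3)*(n - 1)*(n + 3)*(n - 1)
(4) = (t - 1)*(t + 3)
(5) = (v + 2)*(v^2 + 3*v + 2) = (v + 1)*(v + 2)*(v + 2)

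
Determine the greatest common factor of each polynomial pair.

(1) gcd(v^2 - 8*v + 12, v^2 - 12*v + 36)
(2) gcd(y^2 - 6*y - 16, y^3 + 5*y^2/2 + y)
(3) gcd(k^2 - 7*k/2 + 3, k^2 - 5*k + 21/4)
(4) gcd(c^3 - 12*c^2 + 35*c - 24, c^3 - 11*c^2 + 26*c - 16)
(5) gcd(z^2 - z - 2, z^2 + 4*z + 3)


(1) = v - 6
(2) = gcd((y - 8)*(y + 2), y*(y + 1/2)*(y + 2)) = y + 2
(3) = gcd((k - 2)*(k - 3/2), (k - 7/2)*(k - 3/2)) = k - 3/2
(4) = gcd((c - 8)*(c - 3)*(c - 1), (c - 8)*(c - 2)*(c - 1)) = c^2 - 9*c + 8
(5) = gcd((z - 2)*(z + 1), (z + 1)*(z + 3)) = z + 1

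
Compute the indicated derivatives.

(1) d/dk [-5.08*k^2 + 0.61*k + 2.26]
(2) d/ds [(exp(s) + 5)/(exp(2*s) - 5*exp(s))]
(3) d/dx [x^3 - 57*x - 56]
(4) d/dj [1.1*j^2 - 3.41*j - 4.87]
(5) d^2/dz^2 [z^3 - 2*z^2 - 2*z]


(1) = 0.61 - 10.16*k
(2) = (-exp(2*s) - 10*exp(s) + 25)*exp(-s)/(exp(2*s) - 10*exp(s) + 25)
(3) = 3*x^2 - 57
(4) = 2.2*j - 3.41
(5) = 6*z - 4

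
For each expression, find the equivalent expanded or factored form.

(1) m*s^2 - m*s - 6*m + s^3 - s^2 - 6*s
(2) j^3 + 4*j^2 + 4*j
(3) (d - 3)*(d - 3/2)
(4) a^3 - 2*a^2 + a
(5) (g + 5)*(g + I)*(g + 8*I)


(1) = (m + s)*(s - 3)*(s + 2)
(2) = j*(j + 2)^2
(3) = d^2 - 9*d/2 + 9/2
(4) = a*(a - 1)^2
(5) = g^3 + 5*g^2 + 9*I*g^2 - 8*g + 45*I*g - 40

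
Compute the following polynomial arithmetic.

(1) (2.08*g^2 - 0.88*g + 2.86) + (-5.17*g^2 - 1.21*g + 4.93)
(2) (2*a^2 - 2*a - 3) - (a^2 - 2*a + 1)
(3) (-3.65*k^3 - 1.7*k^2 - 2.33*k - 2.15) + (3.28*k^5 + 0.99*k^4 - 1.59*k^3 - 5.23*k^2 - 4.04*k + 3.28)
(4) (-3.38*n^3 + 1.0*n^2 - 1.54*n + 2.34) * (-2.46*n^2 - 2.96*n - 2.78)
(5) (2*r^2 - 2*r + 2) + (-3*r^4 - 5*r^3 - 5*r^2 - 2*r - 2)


(1) = -3.09*g^2 - 2.09*g + 7.79
(2) = a^2 - 4
(3) = 3.28*k^5 + 0.99*k^4 - 5.24*k^3 - 6.93*k^2 - 6.37*k + 1.13
(4) = 8.3148*n^5 + 7.5448*n^4 + 10.2248*n^3 - 3.978*n^2 - 2.6452*n - 6.5052
(5) = -3*r^4 - 5*r^3 - 3*r^2 - 4*r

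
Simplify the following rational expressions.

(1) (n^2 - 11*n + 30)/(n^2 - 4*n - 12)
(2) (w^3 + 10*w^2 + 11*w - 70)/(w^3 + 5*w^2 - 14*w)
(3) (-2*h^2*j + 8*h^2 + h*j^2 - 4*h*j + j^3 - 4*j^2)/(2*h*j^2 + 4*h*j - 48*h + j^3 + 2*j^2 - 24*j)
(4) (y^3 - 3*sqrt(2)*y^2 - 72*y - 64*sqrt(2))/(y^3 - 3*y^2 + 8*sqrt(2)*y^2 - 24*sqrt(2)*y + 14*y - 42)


(1) = (n - 5)/(n + 2)
(2) = (w + 5)/w
(3) = (-h + j)/(j + 6)
(4) = (y^2 - 4*sqrt(2)*y - 64)/(y^2 + y*(-3 + 7*sqrt(2)) - 21*sqrt(2))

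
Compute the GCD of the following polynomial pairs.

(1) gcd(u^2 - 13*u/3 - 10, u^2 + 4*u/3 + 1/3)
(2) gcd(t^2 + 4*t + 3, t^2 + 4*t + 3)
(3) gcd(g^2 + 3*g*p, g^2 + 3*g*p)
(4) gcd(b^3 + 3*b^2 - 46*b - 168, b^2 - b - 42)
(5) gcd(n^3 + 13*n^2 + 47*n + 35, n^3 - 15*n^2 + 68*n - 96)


(1) = gcd((u - 6)*(u + 5/3), (u + 1/3)*(u + 1)) = 1
(2) = t^2 + 4*t + 3
(3) = g^2 + 3*g*p
(4) = b^2 - b - 42
(5) = gcd((n + 1)*(n + 5)*(n + 7), (n - 8)*(n - 4)*(n - 3)) = 1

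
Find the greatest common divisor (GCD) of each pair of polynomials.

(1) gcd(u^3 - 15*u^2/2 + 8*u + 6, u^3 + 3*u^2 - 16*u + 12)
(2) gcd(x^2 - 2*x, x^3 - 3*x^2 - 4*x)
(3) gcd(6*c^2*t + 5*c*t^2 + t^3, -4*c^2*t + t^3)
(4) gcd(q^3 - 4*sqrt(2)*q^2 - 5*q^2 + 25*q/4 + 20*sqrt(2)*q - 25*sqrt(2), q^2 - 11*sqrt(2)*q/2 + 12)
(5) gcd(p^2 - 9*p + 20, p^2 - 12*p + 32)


(1) = gcd((u - 6)*(u - 2)*(u + 1/2), (u - 2)*(u - 1)*(u + 6)) = u - 2
(2) = gcd(x*(x - 2), x*(x - 4)*(x + 1)) = x
(3) = 2*c*t + t^2
(4) = gcd((q - 5/2)^2*(q - 4*sqrt(2)), (q - 4*sqrt(2))*(q - 3*sqrt(2)/2)) = q - 4*sqrt(2)
(5) = gcd((p - 5)*(p - 4), (p - 8)*(p - 4)) = p - 4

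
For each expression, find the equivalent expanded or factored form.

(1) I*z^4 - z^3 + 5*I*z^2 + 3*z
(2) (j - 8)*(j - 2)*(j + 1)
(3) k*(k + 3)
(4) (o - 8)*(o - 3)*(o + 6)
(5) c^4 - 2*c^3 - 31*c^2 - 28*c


(1) = z*(z - I)*(z + 3*I)*(I*z + 1)
(2) = j^3 - 9*j^2 + 6*j + 16
(3) = k^2 + 3*k
(4) = o^3 - 5*o^2 - 42*o + 144
(5) = c*(c - 7)*(c + 1)*(c + 4)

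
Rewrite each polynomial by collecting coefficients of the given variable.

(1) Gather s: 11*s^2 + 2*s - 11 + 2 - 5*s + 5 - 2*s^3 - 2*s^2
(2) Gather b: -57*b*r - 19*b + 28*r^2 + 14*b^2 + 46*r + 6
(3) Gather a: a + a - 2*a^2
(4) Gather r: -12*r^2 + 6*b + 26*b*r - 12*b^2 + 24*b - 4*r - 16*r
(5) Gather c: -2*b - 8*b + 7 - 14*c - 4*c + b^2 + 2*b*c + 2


(1) = -2*s^3 + 9*s^2 - 3*s - 4
(2) = 14*b^2 + b*(-57*r - 19) + 28*r^2 + 46*r + 6
(3) = -2*a^2 + 2*a
(4) = -12*b^2 + 30*b - 12*r^2 + r*(26*b - 20)
(5) = b^2 - 10*b + c*(2*b - 18) + 9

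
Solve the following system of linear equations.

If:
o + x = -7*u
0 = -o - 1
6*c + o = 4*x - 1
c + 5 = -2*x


Then:
c = -5/4
o = -1
u = 23/56
x = -15/8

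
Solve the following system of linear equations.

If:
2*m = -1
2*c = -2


Then:
c = -1
m = -1/2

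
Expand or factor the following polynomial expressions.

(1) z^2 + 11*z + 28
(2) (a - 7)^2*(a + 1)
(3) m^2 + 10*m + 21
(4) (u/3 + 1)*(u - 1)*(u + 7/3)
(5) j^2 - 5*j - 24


(1) = (z + 4)*(z + 7)
(2) = a^3 - 13*a^2 + 35*a + 49
(3) = (m + 3)*(m + 7)
(4) = u^3/3 + 13*u^2/9 + 5*u/9 - 7/3
(5) = (j - 8)*(j + 3)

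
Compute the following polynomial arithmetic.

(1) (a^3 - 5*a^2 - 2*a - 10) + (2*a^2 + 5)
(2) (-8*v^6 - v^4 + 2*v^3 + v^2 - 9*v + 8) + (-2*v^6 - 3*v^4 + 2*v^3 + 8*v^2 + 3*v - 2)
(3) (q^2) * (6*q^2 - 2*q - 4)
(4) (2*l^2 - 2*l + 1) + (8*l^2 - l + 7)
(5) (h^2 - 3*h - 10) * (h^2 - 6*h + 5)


(1) = a^3 - 3*a^2 - 2*a - 5
(2) = -10*v^6 - 4*v^4 + 4*v^3 + 9*v^2 - 6*v + 6
(3) = 6*q^4 - 2*q^3 - 4*q^2
(4) = 10*l^2 - 3*l + 8
(5) = h^4 - 9*h^3 + 13*h^2 + 45*h - 50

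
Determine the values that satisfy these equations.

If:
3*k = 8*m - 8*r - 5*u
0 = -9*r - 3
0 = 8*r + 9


Then:
No Solution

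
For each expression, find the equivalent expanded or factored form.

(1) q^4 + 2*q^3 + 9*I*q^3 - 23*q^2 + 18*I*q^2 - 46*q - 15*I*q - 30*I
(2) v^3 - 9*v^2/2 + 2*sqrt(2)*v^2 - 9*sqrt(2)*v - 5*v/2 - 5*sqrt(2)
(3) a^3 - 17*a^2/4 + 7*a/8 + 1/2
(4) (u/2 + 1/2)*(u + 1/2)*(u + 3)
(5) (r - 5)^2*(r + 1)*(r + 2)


(1) = (q + 2)*(q + I)*(q + 3*I)*(q + 5*I)
(2) = (v - 5)*(v + 1/2)*(v + 2*sqrt(2))
(3) = (a - 4)*(a - 1/2)*(a + 1/4)
(4) = u^3/2 + 9*u^2/4 + 5*u/2 + 3/4
(5) = r^4 - 7*r^3 - 3*r^2 + 55*r + 50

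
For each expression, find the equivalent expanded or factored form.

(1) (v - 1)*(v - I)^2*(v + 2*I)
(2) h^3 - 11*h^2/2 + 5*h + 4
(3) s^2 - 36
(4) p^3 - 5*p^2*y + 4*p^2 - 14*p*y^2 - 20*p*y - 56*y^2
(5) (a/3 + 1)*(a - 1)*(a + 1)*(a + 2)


(1) = v^4 - v^3 + 3*v^2 - 3*v - 2*I*v + 2*I
(2) = (h - 4)*(h - 2)*(h + 1/2)
(3) = (s - 6)*(s + 6)
(4) = (p + 4)*(p - 7*y)*(p + 2*y)
(5) = a^4/3 + 5*a^3/3 + 5*a^2/3 - 5*a/3 - 2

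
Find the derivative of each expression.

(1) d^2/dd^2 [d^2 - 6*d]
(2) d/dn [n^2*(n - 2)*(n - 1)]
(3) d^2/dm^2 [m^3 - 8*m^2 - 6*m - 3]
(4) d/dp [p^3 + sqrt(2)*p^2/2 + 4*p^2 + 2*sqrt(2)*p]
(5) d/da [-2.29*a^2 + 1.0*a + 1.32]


(1) = 2
(2) = n*(4*n^2 - 9*n + 4)
(3) = 6*m - 16
(4) = 3*p^2 + sqrt(2)*p + 8*p + 2*sqrt(2)
(5) = 1.0 - 4.58*a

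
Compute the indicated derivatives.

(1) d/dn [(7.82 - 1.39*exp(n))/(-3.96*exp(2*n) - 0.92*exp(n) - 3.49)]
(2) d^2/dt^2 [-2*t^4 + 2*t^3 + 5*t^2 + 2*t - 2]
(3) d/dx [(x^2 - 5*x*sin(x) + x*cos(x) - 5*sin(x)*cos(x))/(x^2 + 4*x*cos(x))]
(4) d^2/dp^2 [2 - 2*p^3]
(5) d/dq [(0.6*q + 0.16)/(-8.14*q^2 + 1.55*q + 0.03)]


(1) = (-5.5044*exp(2*n) + 61.9344*exp(n) + 12.0455)*exp(n)/(15.6816*exp(4*n) + 7.2864*exp(3*n) + 28.4872*exp(2*n) + 6.4216*exp(n) + 12.1801)
(2) = -24*t^2 + 12*t + 10
(3) = (3*x^3*sin(x) - 5*x^3*cos(x) + 5*x^2*sin(x) + 3*x^2*cos(x) - 5*x^2*cos(2*x) - 20*x^2 + 5*x*sin(2*x) - 15*x*cos(x) - 5*x*cos(3*x) + 5*sin(x) + 5*sin(3*x))/(x^2*(x + 4*cos(x))^2)
(4) = -12*p
(5) = (4.884*q^2 + 2.6048*q - 0.23)/(66.2596*q^4 - 25.234*q^3 + 1.9141*q^2 + 0.093*q + 0.0009)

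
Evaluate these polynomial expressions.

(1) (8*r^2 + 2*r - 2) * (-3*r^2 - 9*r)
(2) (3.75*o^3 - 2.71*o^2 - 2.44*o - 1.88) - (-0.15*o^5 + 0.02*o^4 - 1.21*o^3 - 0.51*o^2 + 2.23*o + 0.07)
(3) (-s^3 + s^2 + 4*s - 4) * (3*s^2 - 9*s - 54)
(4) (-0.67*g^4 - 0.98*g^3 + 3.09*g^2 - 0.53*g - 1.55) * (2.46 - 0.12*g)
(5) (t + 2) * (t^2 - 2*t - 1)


(1) = -24*r^4 - 78*r^3 - 12*r^2 + 18*r
(2) = 0.15*o^5 - 0.02*o^4 + 4.96*o^3 - 2.2*o^2 - 4.67*o - 1.95
(3) = -3*s^5 + 12*s^4 + 57*s^3 - 102*s^2 - 180*s + 216
(4) = 0.0804*g^5 - 1.5306*g^4 - 2.7816*g^3 + 7.665*g^2 - 1.1178*g - 3.813
(5) = t^3 - 5*t - 2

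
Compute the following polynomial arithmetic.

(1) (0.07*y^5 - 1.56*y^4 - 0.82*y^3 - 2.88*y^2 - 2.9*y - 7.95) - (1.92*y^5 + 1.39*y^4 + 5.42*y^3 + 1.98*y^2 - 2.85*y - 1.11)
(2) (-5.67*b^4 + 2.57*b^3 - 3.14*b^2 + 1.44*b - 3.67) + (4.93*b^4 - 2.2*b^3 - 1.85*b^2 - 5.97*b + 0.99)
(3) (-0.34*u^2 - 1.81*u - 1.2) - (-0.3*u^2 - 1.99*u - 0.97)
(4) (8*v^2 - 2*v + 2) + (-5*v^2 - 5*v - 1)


(1) = -1.85*y^5 - 2.95*y^4 - 6.24*y^3 - 4.86*y^2 - 0.05*y - 6.84
(2) = -0.74*b^4 + 0.37*b^3 - 4.99*b^2 - 4.53*b - 2.68
(3) = -0.04*u^2 + 0.18*u - 0.23
(4) = 3*v^2 - 7*v + 1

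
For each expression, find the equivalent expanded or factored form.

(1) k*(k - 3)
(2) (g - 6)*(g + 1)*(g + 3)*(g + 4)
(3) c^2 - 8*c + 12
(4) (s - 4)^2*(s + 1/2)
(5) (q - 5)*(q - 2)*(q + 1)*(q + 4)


(1) = k^2 - 3*k
(2) = g^4 + 2*g^3 - 29*g^2 - 102*g - 72
(3) = (c - 6)*(c - 2)
(4) = s^3 - 15*s^2/2 + 12*s + 8
(5) = q^4 - 2*q^3 - 21*q^2 + 22*q + 40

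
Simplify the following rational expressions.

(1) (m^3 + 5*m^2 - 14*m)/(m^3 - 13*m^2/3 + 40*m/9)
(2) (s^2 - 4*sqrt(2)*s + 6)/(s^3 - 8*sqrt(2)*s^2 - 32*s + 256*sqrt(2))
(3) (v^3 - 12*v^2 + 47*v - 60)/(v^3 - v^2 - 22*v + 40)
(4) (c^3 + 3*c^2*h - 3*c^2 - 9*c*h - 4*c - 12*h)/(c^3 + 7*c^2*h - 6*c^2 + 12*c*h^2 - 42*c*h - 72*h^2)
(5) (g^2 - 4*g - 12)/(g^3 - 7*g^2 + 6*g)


(1) = (9*m^2 + 45*m - 126)/(9*m^2 - 39*m + 40)
(2) = (s^2 - 4*sqrt(2)*s + 6)/(s^3 - 8*sqrt(2)*s^2 - 32*s + 256*sqrt(2))
(3) = (v^2 - 8*v + 15)/(v^2 + 3*v - 10)
(4) = (c^2 - 3*c - 4)/(c^2 + 4*c*h - 6*c - 24*h)
(5) = (g + 2)/(g^2 - g)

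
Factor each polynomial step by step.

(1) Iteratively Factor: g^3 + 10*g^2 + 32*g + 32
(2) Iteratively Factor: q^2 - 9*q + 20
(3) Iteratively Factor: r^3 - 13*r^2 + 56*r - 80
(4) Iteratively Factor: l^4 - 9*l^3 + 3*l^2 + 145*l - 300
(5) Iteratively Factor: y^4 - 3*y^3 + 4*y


(1) = (g + 4)*(g^2 + 6*g + 8) = (g + 4)^2*(g + 2)
(2) = (q - 4)*(q - 5)
(3) = (r - 4)*(r^2 - 9*r + 20) = (r - 5)*(r - 4)*(r - 4)
(4) = (l + 4)*(l^3 - 13*l^2 + 55*l - 75) = (l - 3)*(l + 4)*(l^2 - 10*l + 25) = (l - 5)*(l - 3)*(l + 4)*(l - 5)
(5) = (y - 2)*(y^3 - y^2 - 2*y) = (y - 2)*(y + 1)*(y^2 - 2*y) = y*(y - 2)*(y + 1)*(y - 2)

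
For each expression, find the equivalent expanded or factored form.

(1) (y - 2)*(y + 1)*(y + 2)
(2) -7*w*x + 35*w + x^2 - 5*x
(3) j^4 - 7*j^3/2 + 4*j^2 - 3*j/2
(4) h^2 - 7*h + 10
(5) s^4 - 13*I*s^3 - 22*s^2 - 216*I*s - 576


(1) = y^3 + y^2 - 4*y - 4
(2) = (-7*w + x)*(x - 5)
(3) = j*(j - 3/2)*(j - 1)^2
(4) = (h - 5)*(h - 2)
(5) = (s - 8*I)*(s - 6*I)*(s - 3*I)*(s + 4*I)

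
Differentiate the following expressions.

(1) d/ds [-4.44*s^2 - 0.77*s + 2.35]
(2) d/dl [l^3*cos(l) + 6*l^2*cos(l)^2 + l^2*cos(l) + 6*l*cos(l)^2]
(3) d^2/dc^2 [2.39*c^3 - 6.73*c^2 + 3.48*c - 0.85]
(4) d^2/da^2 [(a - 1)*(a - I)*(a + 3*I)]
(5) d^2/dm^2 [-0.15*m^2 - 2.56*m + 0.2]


(1) = -8.88*s - 0.77
(2) = -l^3*sin(l) - l^2*sin(l) - 6*l^2*sin(2*l) + 3*l^2*cos(l) + 2*l*cos(l) + 6*sqrt(2)*l*cos(2*l + pi/4) + 6*l + 3*cos(2*l) + 3
(3) = 14.34*c - 13.46
(4) = 6*a - 2 + 4*I
(5) = -0.300000000000000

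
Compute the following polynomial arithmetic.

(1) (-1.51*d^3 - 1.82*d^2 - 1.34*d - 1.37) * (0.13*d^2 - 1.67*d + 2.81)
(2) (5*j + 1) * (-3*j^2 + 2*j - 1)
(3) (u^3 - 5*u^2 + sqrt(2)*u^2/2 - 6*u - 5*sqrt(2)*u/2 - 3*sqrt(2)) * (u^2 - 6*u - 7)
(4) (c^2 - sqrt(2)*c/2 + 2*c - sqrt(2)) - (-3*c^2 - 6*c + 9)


(1) = -0.1963*d^5 + 2.2851*d^4 - 1.3779*d^3 - 3.0545*d^2 - 1.4775*d - 3.8497
(2) = -15*j^3 + 7*j^2 - 3*j - 1
(3) = u^5 - 11*u^4 + sqrt(2)*u^4/2 - 11*sqrt(2)*u^3/2 + 17*u^3 + 17*sqrt(2)*u^2/2 + 71*u^2 + 42*u + 71*sqrt(2)*u/2 + 21*sqrt(2)
(4) = 4*c^2 - sqrt(2)*c/2 + 8*c - 9 - sqrt(2)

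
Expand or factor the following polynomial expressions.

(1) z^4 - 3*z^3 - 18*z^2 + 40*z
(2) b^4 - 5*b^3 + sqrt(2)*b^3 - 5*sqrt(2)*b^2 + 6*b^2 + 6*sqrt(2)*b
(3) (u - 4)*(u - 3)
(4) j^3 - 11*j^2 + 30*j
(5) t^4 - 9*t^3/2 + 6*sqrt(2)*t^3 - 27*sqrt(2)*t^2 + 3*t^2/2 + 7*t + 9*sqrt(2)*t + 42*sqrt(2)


(1) = z*(z - 5)*(z - 2)*(z + 4)
(2) = b*(b - 3)*(b - 2)*(b + sqrt(2))
(3) = u^2 - 7*u + 12
(4) = j*(j - 6)*(j - 5)
(5) = (t - 7/2)*(t - 2)*(t + 1)*(t + 6*sqrt(2))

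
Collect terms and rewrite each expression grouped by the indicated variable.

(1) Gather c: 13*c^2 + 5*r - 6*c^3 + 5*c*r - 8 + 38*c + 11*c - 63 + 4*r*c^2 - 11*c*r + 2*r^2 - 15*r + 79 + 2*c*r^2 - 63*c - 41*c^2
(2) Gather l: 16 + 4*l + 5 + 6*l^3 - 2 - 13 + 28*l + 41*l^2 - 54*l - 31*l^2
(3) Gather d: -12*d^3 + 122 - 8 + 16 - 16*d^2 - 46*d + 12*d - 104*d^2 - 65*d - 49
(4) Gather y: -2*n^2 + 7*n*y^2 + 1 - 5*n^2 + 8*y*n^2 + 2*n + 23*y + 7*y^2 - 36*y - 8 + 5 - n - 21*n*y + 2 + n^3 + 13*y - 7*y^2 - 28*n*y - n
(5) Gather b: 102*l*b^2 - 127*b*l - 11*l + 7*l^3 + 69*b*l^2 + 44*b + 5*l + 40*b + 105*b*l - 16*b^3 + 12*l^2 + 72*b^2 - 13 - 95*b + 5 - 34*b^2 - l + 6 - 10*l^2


(1) = -6*c^3 + c^2*(4*r - 28) + c*(2*r^2 - 6*r - 14) + 2*r^2 - 10*r + 8
(2) = 6*l^3 + 10*l^2 - 22*l + 6
(3) = -12*d^3 - 120*d^2 - 99*d + 81
(4) = n^3 - 7*n^2 + 7*n*y^2 + y*(8*n^2 - 49*n)
(5) = -16*b^3 + b^2*(102*l + 38) + b*(69*l^2 - 22*l - 11) + 7*l^3 + 2*l^2 - 7*l - 2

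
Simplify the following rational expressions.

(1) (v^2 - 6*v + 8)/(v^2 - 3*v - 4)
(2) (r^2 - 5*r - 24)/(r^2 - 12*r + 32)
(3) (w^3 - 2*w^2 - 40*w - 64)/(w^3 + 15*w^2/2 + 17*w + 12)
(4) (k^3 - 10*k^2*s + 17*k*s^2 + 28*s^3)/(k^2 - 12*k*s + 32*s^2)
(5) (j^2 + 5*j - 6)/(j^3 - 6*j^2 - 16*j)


(1) = (v - 2)/(v + 1)
(2) = (r + 3)/(r - 4)
(3) = (2*w - 16)/(2*w + 3)
(4) = (-k^2 + 6*k*s + 7*s^2)/(-k + 8*s)
(5) = (j^2 + 5*j - 6)/(j^3 - 6*j^2 - 16*j)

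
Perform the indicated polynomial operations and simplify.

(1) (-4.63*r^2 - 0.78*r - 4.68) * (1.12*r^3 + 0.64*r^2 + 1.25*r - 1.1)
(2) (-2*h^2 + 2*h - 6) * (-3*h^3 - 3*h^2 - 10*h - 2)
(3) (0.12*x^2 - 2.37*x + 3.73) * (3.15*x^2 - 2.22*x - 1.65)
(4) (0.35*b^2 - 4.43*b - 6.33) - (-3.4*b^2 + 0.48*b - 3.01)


(1) = -5.1856*r^5 - 3.8368*r^4 - 11.5283*r^3 + 1.1228*r^2 - 4.992*r + 5.148
(2) = 6*h^5 + 32*h^3 + 2*h^2 + 56*h + 12
(3) = 0.378*x^4 - 7.7319*x^3 + 16.8129*x^2 - 4.3701*x - 6.1545
(4) = 3.75*b^2 - 4.91*b - 3.32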